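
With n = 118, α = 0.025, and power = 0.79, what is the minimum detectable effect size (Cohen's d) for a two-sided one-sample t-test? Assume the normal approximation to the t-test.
d ≈ 0.28

Minimum detectable effect (one-sample t-test, normal approximation):
d = (z_{α/2} + z_β) / √n
d = (2.241 + 0.806) / √118
d = 3.048 / 10.863
d ≈ 0.28

By Cohen's convention (0.2 small / 0.5 medium / 0.8 large): small effect.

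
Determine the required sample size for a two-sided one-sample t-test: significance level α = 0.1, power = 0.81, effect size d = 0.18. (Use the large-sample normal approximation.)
n = 197

Sample size formula (one-sample t-test, normal approximation):
n = ((z_{α/2} + z_β) / d)²

z_{α/2} = 1.645 (for α = 0.1, two-sided)
z_β = 0.878 (for power = 0.81)
d = 0.18

n = ((1.645 + 0.878) / 0.18)²
n = (14.017)²
n ≈ 196.48
Round up to the next whole number: n = 197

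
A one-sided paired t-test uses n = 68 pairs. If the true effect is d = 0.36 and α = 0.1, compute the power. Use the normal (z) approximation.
Power ≈ 0.95

Power calculation (paired t-test, normal approximation):
z_β = d · √n - z_α
z_β = 0.36 · √68 - 1.282
z_β = 0.36 · 8.246 - 1.282
z_β = 1.687

Power = Φ(z_β) = Φ(1.687) ≈ 0.954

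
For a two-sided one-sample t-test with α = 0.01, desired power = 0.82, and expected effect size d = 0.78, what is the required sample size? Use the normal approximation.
n = 21

Sample size formula (one-sample t-test, normal approximation):
n = ((z_{α/2} + z_β) / d)²

z_{α/2} = 2.576 (for α = 0.01, two-sided)
z_β = 0.915 (for power = 0.82)
d = 0.78

n = ((2.576 + 0.915) / 0.78)²
n = (4.476)²
n ≈ 20.03
Round up to the next whole number: n = 21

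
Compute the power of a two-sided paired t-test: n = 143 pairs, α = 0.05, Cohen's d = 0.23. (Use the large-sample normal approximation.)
Power ≈ 0.79

Power calculation (paired t-test, normal approximation):
z_β = d · √n - z_{α/2}
z_β = 0.23 · √143 - 1.960
z_β = 0.23 · 11.958 - 1.960
z_β = 0.790

Power = Φ(z_β) = Φ(0.790) ≈ 0.785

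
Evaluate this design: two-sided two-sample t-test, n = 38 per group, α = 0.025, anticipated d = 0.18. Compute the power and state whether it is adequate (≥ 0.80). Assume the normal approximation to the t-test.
Power ≈ 0.07; the study is underpowered (power < 0.80)

Power calculation (two-sample t-test, normal approximation):
z_β = d · √(n/2) - z_{α/2}
z_β = 0.18 · √(38/2) - 2.241
z_β = 0.18 · 4.359 - 2.241
z_β = -1.457

Power = Φ(z_β) = Φ(-1.457) ≈ 0.073

Effect size d = 0.18 is very small by Cohen's convention (0.2/0.5/0.8).

Threshold: power ≥ 0.80 is conventionally adequate.
Power ≈ 0.07 → the study is underpowered (power < 0.80).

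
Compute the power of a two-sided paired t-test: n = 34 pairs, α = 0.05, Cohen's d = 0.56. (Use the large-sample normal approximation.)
Power ≈ 0.90

Power calculation (paired t-test, normal approximation):
z_β = d · √n - z_{α/2}
z_β = 0.56 · √34 - 1.960
z_β = 0.56 · 5.831 - 1.960
z_β = 1.305

Power = Φ(z_β) = Φ(1.305) ≈ 0.904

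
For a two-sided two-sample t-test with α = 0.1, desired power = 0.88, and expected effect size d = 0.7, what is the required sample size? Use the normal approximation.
n = 33 per group

Sample size formula (two-sample t-test, normal approximation):
n = 2 · ((z_{α/2} + z_β) / d)²

z_{α/2} = 1.645 (for α = 0.1, two-sided)
z_β = 1.175 (for power = 0.88)
d = 0.7

n = 2 · ((1.645 + 1.175) / 0.7)²
n = 2 · (4.029)²
n ≈ 32.47
Round up to the next whole number: n = 33 per group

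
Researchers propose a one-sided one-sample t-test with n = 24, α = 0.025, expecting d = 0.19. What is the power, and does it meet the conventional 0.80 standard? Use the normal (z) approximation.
Power ≈ 0.15; the study is underpowered (power < 0.80)

Power calculation (one-sample t-test, normal approximation):
z_β = d · √n - z_α
z_β = 0.19 · √24 - 1.960
z_β = 0.19 · 4.899 - 1.960
z_β = -1.029

Power = Φ(z_β) = Φ(-1.029) ≈ 0.152

Effect size d = 0.19 is very small by Cohen's convention (0.2/0.5/0.8).

Threshold: power ≥ 0.80 is conventionally adequate.
Power ≈ 0.15 → the study is underpowered (power < 0.80).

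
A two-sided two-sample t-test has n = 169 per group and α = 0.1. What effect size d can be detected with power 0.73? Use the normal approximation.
d ≈ 0.25

Minimum detectable effect (two-sample t-test, normal approximation):
d = (z_{α/2} + z_β) / √(n/2)
d = (1.645 + 0.613) / √(169/2)
d = 2.258 / 9.192
d ≈ 0.25

By Cohen's convention (0.2 small / 0.5 medium / 0.8 large): small effect.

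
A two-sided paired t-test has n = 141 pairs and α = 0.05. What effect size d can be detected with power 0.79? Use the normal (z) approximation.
d ≈ 0.23

Minimum detectable effect (paired t-test, normal approximation):
d = (z_{α/2} + z_β) / √n
d = (1.960 + 0.806) / √141
d = 2.766 / 11.874
d ≈ 0.23

By Cohen's convention (0.2 small / 0.5 medium / 0.8 large): small effect.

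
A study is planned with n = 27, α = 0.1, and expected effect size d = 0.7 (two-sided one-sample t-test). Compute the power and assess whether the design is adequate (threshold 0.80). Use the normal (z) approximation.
Power ≈ 0.98; the study is adequately powered (power ≥ 0.80)

Power calculation (one-sample t-test, normal approximation):
z_β = d · √n - z_{α/2}
z_β = 0.7 · √27 - 1.645
z_β = 0.7 · 5.196 - 1.645
z_β = 1.992

Power = Φ(z_β) = Φ(1.992) ≈ 0.977

Effect size d = 0.7 is medium by Cohen's convention (0.2/0.5/0.8).

Threshold: power ≥ 0.80 is conventionally adequate.
Power ≈ 0.98 → the study is adequately powered (power ≥ 0.80).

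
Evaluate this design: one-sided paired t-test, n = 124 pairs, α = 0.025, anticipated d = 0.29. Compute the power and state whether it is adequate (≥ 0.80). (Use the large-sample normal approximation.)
Power ≈ 0.90; the study is adequately powered (power ≥ 0.80)

Power calculation (paired t-test, normal approximation):
z_β = d · √n - z_α
z_β = 0.29 · √124 - 1.960
z_β = 0.29 · 11.136 - 1.960
z_β = 1.269

Power = Φ(z_β) = Φ(1.269) ≈ 0.898

Effect size d = 0.29 is small by Cohen's convention (0.2/0.5/0.8).

Threshold: power ≥ 0.80 is conventionally adequate.
Power ≈ 0.90 → the study is adequately powered (power ≥ 0.80).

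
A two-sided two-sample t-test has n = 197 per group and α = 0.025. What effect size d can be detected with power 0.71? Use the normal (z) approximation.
d ≈ 0.28

Minimum detectable effect (two-sample t-test, normal approximation):
d = (z_{α/2} + z_β) / √(n/2)
d = (2.241 + 0.553) / √(197/2)
d = 2.795 / 9.925
d ≈ 0.28

By Cohen's convention (0.2 small / 0.5 medium / 0.8 large): small effect.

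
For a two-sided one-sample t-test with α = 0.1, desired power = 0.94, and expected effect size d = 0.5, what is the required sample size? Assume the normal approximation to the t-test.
n = 41

Sample size formula (one-sample t-test, normal approximation):
n = ((z_{α/2} + z_β) / d)²

z_{α/2} = 1.645 (for α = 0.1, two-sided)
z_β = 1.555 (for power = 0.94)
d = 0.5

n = ((1.645 + 1.555) / 0.5)²
n = (6.400)²
n ≈ 40.96
Round up to the next whole number: n = 41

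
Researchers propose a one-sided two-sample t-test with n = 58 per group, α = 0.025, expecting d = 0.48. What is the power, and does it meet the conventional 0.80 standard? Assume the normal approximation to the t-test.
Power ≈ 0.73; the study is underpowered (power < 0.80)

Power calculation (two-sample t-test, normal approximation):
z_β = d · √(n/2) - z_α
z_β = 0.48 · √(58/2) - 1.960
z_β = 0.48 · 5.385 - 1.960
z_β = 0.625

Power = Φ(z_β) = Φ(0.625) ≈ 0.734

Effect size d = 0.48 is small by Cohen's convention (0.2/0.5/0.8).

Threshold: power ≥ 0.80 is conventionally adequate.
Power ≈ 0.73 → the study is underpowered (power < 0.80).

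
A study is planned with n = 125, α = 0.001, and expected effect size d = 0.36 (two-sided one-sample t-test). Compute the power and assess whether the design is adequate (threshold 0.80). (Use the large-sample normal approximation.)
Power ≈ 0.77; the study is underpowered (power < 0.80)

Power calculation (one-sample t-test, normal approximation):
z_β = d · √n - z_{α/2}
z_β = 0.36 · √125 - 3.291
z_β = 0.36 · 11.180 - 3.291
z_β = 0.734

Power = Φ(z_β) = Φ(0.734) ≈ 0.769

Effect size d = 0.36 is small by Cohen's convention (0.2/0.5/0.8).

Threshold: power ≥ 0.80 is conventionally adequate.
Power ≈ 0.77 → the study is underpowered (power < 0.80).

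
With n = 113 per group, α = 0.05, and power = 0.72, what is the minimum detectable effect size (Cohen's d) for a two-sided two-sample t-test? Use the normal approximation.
d ≈ 0.34

Minimum detectable effect (two-sample t-test, normal approximation):
d = (z_{α/2} + z_β) / √(n/2)
d = (1.960 + 0.583) / √(113/2)
d = 2.543 / 7.517
d ≈ 0.34

By Cohen's convention (0.2 small / 0.5 medium / 0.8 large): small effect.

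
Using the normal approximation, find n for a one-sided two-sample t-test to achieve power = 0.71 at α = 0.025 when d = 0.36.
n = 98 per group

Sample size formula (two-sample t-test, normal approximation):
n = 2 · ((z_α + z_β) / d)²

z_α = 1.960 (for α = 0.025, one-sided)
z_β = 0.553 (for power = 0.71)
d = 0.36

n = 2 · ((1.960 + 0.553) / 0.36)²
n = 2 · (6.981)²
n ≈ 97.47
Round up to the next whole number: n = 98 per group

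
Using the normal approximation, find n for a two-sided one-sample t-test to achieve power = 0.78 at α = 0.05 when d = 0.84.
n = 11

Sample size formula (one-sample t-test, normal approximation):
n = ((z_{α/2} + z_β) / d)²

z_{α/2} = 1.960 (for α = 0.05, two-sided)
z_β = 0.772 (for power = 0.78)
d = 0.84

n = ((1.960 + 0.772) / 0.84)²
n = (3.252)²
n ≈ 10.58
Round up to the next whole number: n = 11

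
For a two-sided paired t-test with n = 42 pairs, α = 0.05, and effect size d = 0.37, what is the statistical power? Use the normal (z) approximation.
Power ≈ 0.67

Power calculation (paired t-test, normal approximation):
z_β = d · √n - z_{α/2}
z_β = 0.37 · √42 - 1.960
z_β = 0.37 · 6.481 - 1.960
z_β = 0.438

Power = Φ(z_β) = Φ(0.438) ≈ 0.669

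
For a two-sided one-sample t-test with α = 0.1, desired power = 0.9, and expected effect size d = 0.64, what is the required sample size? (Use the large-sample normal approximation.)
n = 21

Sample size formula (one-sample t-test, normal approximation):
n = ((z_{α/2} + z_β) / d)²

z_{α/2} = 1.645 (for α = 0.1, two-sided)
z_β = 1.282 (for power = 0.9)
d = 0.64

n = ((1.645 + 1.282) / 0.64)²
n = (4.573)²
n ≈ 20.91
Round up to the next whole number: n = 21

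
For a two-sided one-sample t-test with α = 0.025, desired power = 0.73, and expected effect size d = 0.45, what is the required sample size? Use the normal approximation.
n = 41

Sample size formula (one-sample t-test, normal approximation):
n = ((z_{α/2} + z_β) / d)²

z_{α/2} = 2.241 (for α = 0.025, two-sided)
z_β = 0.613 (for power = 0.73)
d = 0.45

n = ((2.241 + 0.613) / 0.45)²
n = (6.342)²
n ≈ 40.22
Round up to the next whole number: n = 41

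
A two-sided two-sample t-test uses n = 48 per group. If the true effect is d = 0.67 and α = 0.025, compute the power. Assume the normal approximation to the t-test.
Power ≈ 0.85

Power calculation (two-sample t-test, normal approximation):
z_β = d · √(n/2) - z_{α/2}
z_β = 0.67 · √(48/2) - 2.241
z_β = 0.67 · 4.899 - 2.241
z_β = 1.041

Power = Φ(z_β) = Φ(1.041) ≈ 0.851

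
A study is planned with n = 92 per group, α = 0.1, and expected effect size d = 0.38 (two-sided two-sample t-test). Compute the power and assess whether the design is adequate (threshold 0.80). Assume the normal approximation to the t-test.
Power ≈ 0.82; the study is adequately powered (power ≥ 0.80)

Power calculation (two-sample t-test, normal approximation):
z_β = d · √(n/2) - z_{α/2}
z_β = 0.38 · √(92/2) - 1.645
z_β = 0.38 · 6.782 - 1.645
z_β = 0.932

Power = Φ(z_β) = Φ(0.932) ≈ 0.824

Effect size d = 0.38 is small by Cohen's convention (0.2/0.5/0.8).

Threshold: power ≥ 0.80 is conventionally adequate.
Power ≈ 0.82 → the study is adequately powered (power ≥ 0.80).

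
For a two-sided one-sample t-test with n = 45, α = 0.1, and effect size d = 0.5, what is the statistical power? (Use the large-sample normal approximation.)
Power ≈ 0.96

Power calculation (one-sample t-test, normal approximation):
z_β = d · √n - z_{α/2}
z_β = 0.5 · √45 - 1.645
z_β = 0.5 · 6.708 - 1.645
z_β = 1.709

Power = Φ(z_β) = Φ(1.709) ≈ 0.956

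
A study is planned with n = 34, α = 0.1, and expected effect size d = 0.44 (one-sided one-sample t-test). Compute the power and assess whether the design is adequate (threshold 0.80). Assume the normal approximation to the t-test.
Power ≈ 0.90; the study is adequately powered (power ≥ 0.80)

Power calculation (one-sample t-test, normal approximation):
z_β = d · √n - z_α
z_β = 0.44 · √34 - 1.282
z_β = 0.44 · 5.831 - 1.282
z_β = 1.284

Power = Φ(z_β) = Φ(1.284) ≈ 0.900

Effect size d = 0.44 is small by Cohen's convention (0.2/0.5/0.8).

Threshold: power ≥ 0.80 is conventionally adequate.
Power ≈ 0.90 → the study is adequately powered (power ≥ 0.80).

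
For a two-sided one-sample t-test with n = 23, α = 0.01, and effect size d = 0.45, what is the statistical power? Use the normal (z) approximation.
Power ≈ 0.34

Power calculation (one-sample t-test, normal approximation):
z_β = d · √n - z_{α/2}
z_β = 0.45 · √23 - 2.576
z_β = 0.45 · 4.796 - 2.576
z_β = -0.418

Power = Φ(z_β) = Φ(-0.418) ≈ 0.338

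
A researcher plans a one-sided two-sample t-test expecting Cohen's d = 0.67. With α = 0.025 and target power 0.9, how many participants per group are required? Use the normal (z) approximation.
n = 47 per group

Sample size formula (two-sample t-test, normal approximation):
n = 2 · ((z_α + z_β) / d)²

z_α = 1.960 (for α = 0.025, one-sided)
z_β = 1.282 (for power = 0.9)
d = 0.67

n = 2 · ((1.960 + 1.282) / 0.67)²
n = 2 · (4.839)²
n ≈ 46.83
Round up to the next whole number: n = 47 per group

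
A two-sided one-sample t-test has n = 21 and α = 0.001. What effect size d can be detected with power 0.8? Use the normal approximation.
d ≈ 0.90

Minimum detectable effect (one-sample t-test, normal approximation):
d = (z_{α/2} + z_β) / √n
d = (3.291 + 0.842) / √21
d = 4.132 / 4.583
d ≈ 0.90

By Cohen's convention (0.2 small / 0.5 medium / 0.8 large): large effect.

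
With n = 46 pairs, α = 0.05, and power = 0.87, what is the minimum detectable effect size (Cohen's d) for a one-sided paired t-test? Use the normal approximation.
d ≈ 0.41

Minimum detectable effect (paired t-test, normal approximation):
d = (z_α + z_β) / √n
d = (1.645 + 1.126) / √46
d = 2.771 / 6.782
d ≈ 0.41

By Cohen's convention (0.2 small / 0.5 medium / 0.8 large): small effect.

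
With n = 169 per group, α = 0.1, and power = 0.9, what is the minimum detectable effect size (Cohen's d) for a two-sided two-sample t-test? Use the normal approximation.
d ≈ 0.32

Minimum detectable effect (two-sample t-test, normal approximation):
d = (z_{α/2} + z_β) / √(n/2)
d = (1.645 + 1.282) / √(169/2)
d = 2.926 / 9.192
d ≈ 0.32

By Cohen's convention (0.2 small / 0.5 medium / 0.8 large): small effect.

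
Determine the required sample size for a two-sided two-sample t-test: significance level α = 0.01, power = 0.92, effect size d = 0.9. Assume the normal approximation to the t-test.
n = 40 per group

Sample size formula (two-sample t-test, normal approximation):
n = 2 · ((z_{α/2} + z_β) / d)²

z_{α/2} = 2.576 (for α = 0.01, two-sided)
z_β = 1.405 (for power = 0.92)
d = 0.9

n = 2 · ((2.576 + 1.405) / 0.9)²
n = 2 · (4.423)²
n ≈ 39.13
Round up to the next whole number: n = 40 per group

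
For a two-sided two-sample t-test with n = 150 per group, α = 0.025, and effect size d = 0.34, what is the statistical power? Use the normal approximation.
Power ≈ 0.76

Power calculation (two-sample t-test, normal approximation):
z_β = d · √(n/2) - z_{α/2}
z_β = 0.34 · √(150/2) - 2.241
z_β = 0.34 · 8.660 - 2.241
z_β = 0.703

Power = Φ(z_β) = Φ(0.703) ≈ 0.759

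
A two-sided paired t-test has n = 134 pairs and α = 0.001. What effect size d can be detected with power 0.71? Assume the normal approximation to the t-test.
d ≈ 0.33

Minimum detectable effect (paired t-test, normal approximation):
d = (z_{α/2} + z_β) / √n
d = (3.291 + 0.553) / √134
d = 3.844 / 11.576
d ≈ 0.33

By Cohen's convention (0.2 small / 0.5 medium / 0.8 large): small effect.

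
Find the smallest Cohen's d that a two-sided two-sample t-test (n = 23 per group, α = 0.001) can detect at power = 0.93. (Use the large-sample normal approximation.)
d ≈ 1.41

Minimum detectable effect (two-sample t-test, normal approximation):
d = (z_{α/2} + z_β) / √(n/2)
d = (3.291 + 1.476) / √(23/2)
d = 4.766 / 3.391
d ≈ 1.41

By Cohen's convention (0.2 small / 0.5 medium / 0.8 large): large effect.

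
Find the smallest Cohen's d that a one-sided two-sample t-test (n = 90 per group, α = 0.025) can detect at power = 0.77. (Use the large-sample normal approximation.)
d ≈ 0.40

Minimum detectable effect (two-sample t-test, normal approximation):
d = (z_α + z_β) / √(n/2)
d = (1.960 + 0.739) / √(90/2)
d = 2.699 / 6.708
d ≈ 0.40

By Cohen's convention (0.2 small / 0.5 medium / 0.8 large): small effect.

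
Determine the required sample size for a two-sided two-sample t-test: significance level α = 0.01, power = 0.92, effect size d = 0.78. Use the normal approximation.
n = 53 per group

Sample size formula (two-sample t-test, normal approximation):
n = 2 · ((z_{α/2} + z_β) / d)²

z_{α/2} = 2.576 (for α = 0.01, two-sided)
z_β = 1.405 (for power = 0.92)
d = 0.78

n = 2 · ((2.576 + 1.405) / 0.78)²
n = 2 · (5.104)²
n ≈ 52.10
Round up to the next whole number: n = 53 per group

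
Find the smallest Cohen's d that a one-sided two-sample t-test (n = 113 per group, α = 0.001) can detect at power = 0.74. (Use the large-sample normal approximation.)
d ≈ 0.50

Minimum detectable effect (two-sample t-test, normal approximation):
d = (z_α + z_β) / √(n/2)
d = (3.090 + 0.643) / √(113/2)
d = 3.734 / 7.517
d ≈ 0.50

By Cohen's convention (0.2 small / 0.5 medium / 0.8 large): medium effect.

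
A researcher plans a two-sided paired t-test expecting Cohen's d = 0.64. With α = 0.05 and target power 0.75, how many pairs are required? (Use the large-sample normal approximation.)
n = 17 pairs

Sample size formula (paired t-test, normal approximation):
n = ((z_{α/2} + z_β) / d)²

z_{α/2} = 1.960 (for α = 0.05, two-sided)
z_β = 0.674 (for power = 0.75)
d = 0.64

n = ((1.960 + 0.674) / 0.64)²
n = (4.116)²
n ≈ 16.94
Round up to the next whole number: n = 17 pairs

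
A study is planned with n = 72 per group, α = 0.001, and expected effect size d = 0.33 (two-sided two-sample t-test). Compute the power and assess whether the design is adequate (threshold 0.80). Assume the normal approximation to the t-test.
Power ≈ 0.10; the study is underpowered (power < 0.80)

Power calculation (two-sample t-test, normal approximation):
z_β = d · √(n/2) - z_{α/2}
z_β = 0.33 · √(72/2) - 3.291
z_β = 0.33 · 6.000 - 3.291
z_β = -1.311

Power = Φ(z_β) = Φ(-1.311) ≈ 0.095

Effect size d = 0.33 is small by Cohen's convention (0.2/0.5/0.8).

Threshold: power ≥ 0.80 is conventionally adequate.
Power ≈ 0.10 → the study is underpowered (power < 0.80).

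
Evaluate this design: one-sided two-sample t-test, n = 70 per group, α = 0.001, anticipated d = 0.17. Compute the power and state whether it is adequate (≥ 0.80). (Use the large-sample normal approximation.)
Power ≈ 0.02; the study is underpowered (power < 0.80)

Power calculation (two-sample t-test, normal approximation):
z_β = d · √(n/2) - z_α
z_β = 0.17 · √(70/2) - 3.090
z_β = 0.17 · 5.916 - 3.090
z_β = -2.084

Power = Φ(z_β) = Φ(-2.084) ≈ 0.019

Effect size d = 0.17 is very small by Cohen's convention (0.2/0.5/0.8).

Threshold: power ≥ 0.80 is conventionally adequate.
Power ≈ 0.02 → the study is underpowered (power < 0.80).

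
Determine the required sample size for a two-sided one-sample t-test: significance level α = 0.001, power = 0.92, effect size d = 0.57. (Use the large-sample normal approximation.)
n = 68

Sample size formula (one-sample t-test, normal approximation):
n = ((z_{α/2} + z_β) / d)²

z_{α/2} = 3.291 (for α = 0.001, two-sided)
z_β = 1.405 (for power = 0.92)
d = 0.57

n = ((3.291 + 1.405) / 0.57)²
n = (8.239)²
n ≈ 67.88
Round up to the next whole number: n = 68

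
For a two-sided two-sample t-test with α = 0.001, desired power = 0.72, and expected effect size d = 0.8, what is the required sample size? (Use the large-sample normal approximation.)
n = 47 per group

Sample size formula (two-sample t-test, normal approximation):
n = 2 · ((z_{α/2} + z_β) / d)²

z_{α/2} = 3.291 (for α = 0.001, two-sided)
z_β = 0.583 (for power = 0.72)
d = 0.8

n = 2 · ((3.291 + 0.583) / 0.8)²
n = 2 · (4.843)²
n ≈ 46.91
Round up to the next whole number: n = 47 per group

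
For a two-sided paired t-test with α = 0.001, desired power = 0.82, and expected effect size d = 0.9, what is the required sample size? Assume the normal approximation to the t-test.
n = 22 pairs

Sample size formula (paired t-test, normal approximation):
n = ((z_{α/2} + z_β) / d)²

z_{α/2} = 3.291 (for α = 0.001, two-sided)
z_β = 0.915 (for power = 0.82)
d = 0.9

n = ((3.291 + 0.915) / 0.9)²
n = (4.673)²
n ≈ 21.84
Round up to the next whole number: n = 22 pairs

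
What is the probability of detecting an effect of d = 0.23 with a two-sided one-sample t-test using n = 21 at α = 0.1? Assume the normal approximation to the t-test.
Power ≈ 0.28

Power calculation (one-sample t-test, normal approximation):
z_β = d · √n - z_{α/2}
z_β = 0.23 · √21 - 1.645
z_β = 0.23 · 4.583 - 1.645
z_β = -0.591

Power = Φ(z_β) = Φ(-0.591) ≈ 0.277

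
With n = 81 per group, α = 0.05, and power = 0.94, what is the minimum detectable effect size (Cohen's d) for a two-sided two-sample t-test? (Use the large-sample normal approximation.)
d ≈ 0.55

Minimum detectable effect (two-sample t-test, normal approximation):
d = (z_{α/2} + z_β) / √(n/2)
d = (1.960 + 1.555) / √(81/2)
d = 3.515 / 6.364
d ≈ 0.55

By Cohen's convention (0.2 small / 0.5 medium / 0.8 large): medium effect.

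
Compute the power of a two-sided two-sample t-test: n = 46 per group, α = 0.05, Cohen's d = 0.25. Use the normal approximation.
Power ≈ 0.22

Power calculation (two-sample t-test, normal approximation):
z_β = d · √(n/2) - z_{α/2}
z_β = 0.25 · √(46/2) - 1.960
z_β = 0.25 · 4.796 - 1.960
z_β = -0.761

Power = Φ(z_β) = Φ(-0.761) ≈ 0.223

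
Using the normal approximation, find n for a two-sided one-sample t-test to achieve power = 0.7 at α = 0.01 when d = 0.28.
n = 123

Sample size formula (one-sample t-test, normal approximation):
n = ((z_{α/2} + z_β) / d)²

z_{α/2} = 2.576 (for α = 0.01, two-sided)
z_β = 0.524 (for power = 0.7)
d = 0.28

n = ((2.576 + 0.524) / 0.28)²
n = (11.071)²
n ≈ 122.57
Round up to the next whole number: n = 123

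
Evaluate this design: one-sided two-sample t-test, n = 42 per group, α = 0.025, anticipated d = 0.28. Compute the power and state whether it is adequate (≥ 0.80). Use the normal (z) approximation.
Power ≈ 0.25; the study is underpowered (power < 0.80)

Power calculation (two-sample t-test, normal approximation):
z_β = d · √(n/2) - z_α
z_β = 0.28 · √(42/2) - 1.960
z_β = 0.28 · 4.583 - 1.960
z_β = -0.677

Power = Φ(z_β) = Φ(-0.677) ≈ 0.249

Effect size d = 0.28 is small by Cohen's convention (0.2/0.5/0.8).

Threshold: power ≥ 0.80 is conventionally adequate.
Power ≈ 0.25 → the study is underpowered (power < 0.80).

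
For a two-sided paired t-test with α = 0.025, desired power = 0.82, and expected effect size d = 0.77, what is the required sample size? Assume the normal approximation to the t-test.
n = 17 pairs

Sample size formula (paired t-test, normal approximation):
n = ((z_{α/2} + z_β) / d)²

z_{α/2} = 2.241 (for α = 0.025, two-sided)
z_β = 0.915 (for power = 0.82)
d = 0.77

n = ((2.241 + 0.915) / 0.77)²
n = (4.099)²
n ≈ 16.80
Round up to the next whole number: n = 17 pairs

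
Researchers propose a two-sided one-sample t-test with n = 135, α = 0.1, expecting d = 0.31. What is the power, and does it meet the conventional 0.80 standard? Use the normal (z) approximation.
Power ≈ 0.97; the study is adequately powered (power ≥ 0.80)

Power calculation (one-sample t-test, normal approximation):
z_β = d · √n - z_{α/2}
z_β = 0.31 · √135 - 1.645
z_β = 0.31 · 11.619 - 1.645
z_β = 1.957

Power = Φ(z_β) = Φ(1.957) ≈ 0.975

Effect size d = 0.31 is small by Cohen's convention (0.2/0.5/0.8).

Threshold: power ≥ 0.80 is conventionally adequate.
Power ≈ 0.97 → the study is adequately powered (power ≥ 0.80).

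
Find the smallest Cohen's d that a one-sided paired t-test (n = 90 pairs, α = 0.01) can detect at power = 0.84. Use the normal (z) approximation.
d ≈ 0.35

Minimum detectable effect (paired t-test, normal approximation):
d = (z_α + z_β) / √n
d = (2.326 + 0.994) / √90
d = 3.321 / 9.487
d ≈ 0.35

By Cohen's convention (0.2 small / 0.5 medium / 0.8 large): small effect.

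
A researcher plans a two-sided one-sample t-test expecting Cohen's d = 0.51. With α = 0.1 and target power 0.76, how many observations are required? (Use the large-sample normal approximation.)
n = 22

Sample size formula (one-sample t-test, normal approximation):
n = ((z_{α/2} + z_β) / d)²

z_{α/2} = 1.645 (for α = 0.1, two-sided)
z_β = 0.706 (for power = 0.76)
d = 0.51

n = ((1.645 + 0.706) / 0.51)²
n = (4.610)²
n ≈ 21.25
Round up to the next whole number: n = 22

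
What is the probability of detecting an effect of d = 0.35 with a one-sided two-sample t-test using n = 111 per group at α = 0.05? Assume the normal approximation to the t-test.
Power ≈ 0.83

Power calculation (two-sample t-test, normal approximation):
z_β = d · √(n/2) - z_α
z_β = 0.35 · √(111/2) - 1.645
z_β = 0.35 · 7.450 - 1.645
z_β = 0.963

Power = Φ(z_β) = Φ(0.963) ≈ 0.832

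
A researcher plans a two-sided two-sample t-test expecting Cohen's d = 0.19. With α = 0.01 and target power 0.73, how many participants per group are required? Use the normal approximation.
n = 564 per group

Sample size formula (two-sample t-test, normal approximation):
n = 2 · ((z_{α/2} + z_β) / d)²

z_{α/2} = 2.576 (for α = 0.01, two-sided)
z_β = 0.613 (for power = 0.73)
d = 0.19

n = 2 · ((2.576 + 0.613) / 0.19)²
n = 2 · (16.784)²
n ≈ 563.41
Round up to the next whole number: n = 564 per group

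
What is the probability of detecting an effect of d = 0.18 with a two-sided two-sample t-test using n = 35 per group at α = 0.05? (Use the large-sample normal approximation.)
Power ≈ 0.11

Power calculation (two-sample t-test, normal approximation):
z_β = d · √(n/2) - z_{α/2}
z_β = 0.18 · √(35/2) - 1.960
z_β = 0.18 · 4.183 - 1.960
z_β = -1.207

Power = Φ(z_β) = Φ(-1.207) ≈ 0.114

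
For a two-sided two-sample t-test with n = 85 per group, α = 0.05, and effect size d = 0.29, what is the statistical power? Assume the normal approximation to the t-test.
Power ≈ 0.47

Power calculation (two-sample t-test, normal approximation):
z_β = d · √(n/2) - z_{α/2}
z_β = 0.29 · √(85/2) - 1.960
z_β = 0.29 · 6.519 - 1.960
z_β = -0.069

Power = Φ(z_β) = Φ(-0.069) ≈ 0.472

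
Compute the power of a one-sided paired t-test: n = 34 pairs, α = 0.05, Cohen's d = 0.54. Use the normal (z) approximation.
Power ≈ 0.93

Power calculation (paired t-test, normal approximation):
z_β = d · √n - z_α
z_β = 0.54 · √34 - 1.645
z_β = 0.54 · 5.831 - 1.645
z_β = 1.504

Power = Φ(z_β) = Φ(1.504) ≈ 0.934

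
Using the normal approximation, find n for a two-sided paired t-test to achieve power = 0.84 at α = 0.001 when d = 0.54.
n = 63 pairs

Sample size formula (paired t-test, normal approximation):
n = ((z_{α/2} + z_β) / d)²

z_{α/2} = 3.291 (for α = 0.001, two-sided)
z_β = 0.994 (for power = 0.84)
d = 0.54

n = ((3.291 + 0.994) / 0.54)²
n = (7.935)²
n ≈ 62.96
Round up to the next whole number: n = 63 pairs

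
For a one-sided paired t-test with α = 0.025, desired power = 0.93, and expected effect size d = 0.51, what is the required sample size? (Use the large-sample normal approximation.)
n = 46 pairs

Sample size formula (paired t-test, normal approximation):
n = ((z_α + z_β) / d)²

z_α = 1.960 (for α = 0.025, one-sided)
z_β = 1.476 (for power = 0.93)
d = 0.51

n = ((1.960 + 1.476) / 0.51)²
n = (6.737)²
n ≈ 45.39
Round up to the next whole number: n = 46 pairs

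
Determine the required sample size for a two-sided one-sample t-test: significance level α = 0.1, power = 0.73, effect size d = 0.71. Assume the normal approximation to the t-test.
n = 11

Sample size formula (one-sample t-test, normal approximation):
n = ((z_{α/2} + z_β) / d)²

z_{α/2} = 1.645 (for α = 0.1, two-sided)
z_β = 0.613 (for power = 0.73)
d = 0.71

n = ((1.645 + 0.613) / 0.71)²
n = (3.180)²
n ≈ 10.11
Round up to the next whole number: n = 11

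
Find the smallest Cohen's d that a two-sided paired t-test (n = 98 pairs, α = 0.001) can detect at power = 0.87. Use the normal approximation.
d ≈ 0.45

Minimum detectable effect (paired t-test, normal approximation):
d = (z_{α/2} + z_β) / √n
d = (3.291 + 1.126) / √98
d = 4.417 / 9.899
d ≈ 0.45

By Cohen's convention (0.2 small / 0.5 medium / 0.8 large): small effect.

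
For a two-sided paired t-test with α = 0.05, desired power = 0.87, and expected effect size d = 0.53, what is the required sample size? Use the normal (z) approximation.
n = 34 pairs

Sample size formula (paired t-test, normal approximation):
n = ((z_{α/2} + z_β) / d)²

z_{α/2} = 1.960 (for α = 0.05, two-sided)
z_β = 1.126 (for power = 0.87)
d = 0.53

n = ((1.960 + 1.126) / 0.53)²
n = (5.823)²
n ≈ 33.91
Round up to the next whole number: n = 34 pairs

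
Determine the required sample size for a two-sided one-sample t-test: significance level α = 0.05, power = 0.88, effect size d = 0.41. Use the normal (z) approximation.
n = 59

Sample size formula (one-sample t-test, normal approximation):
n = ((z_{α/2} + z_β) / d)²

z_{α/2} = 1.960 (for α = 0.05, two-sided)
z_β = 1.175 (for power = 0.88)
d = 0.41

n = ((1.960 + 1.175) / 0.41)²
n = (7.646)²
n ≈ 58.46
Round up to the next whole number: n = 59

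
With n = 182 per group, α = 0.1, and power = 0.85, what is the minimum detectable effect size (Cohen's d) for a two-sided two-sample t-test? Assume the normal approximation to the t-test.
d ≈ 0.28

Minimum detectable effect (two-sample t-test, normal approximation):
d = (z_{α/2} + z_β) / √(n/2)
d = (1.645 + 1.036) / √(182/2)
d = 2.681 / 9.539
d ≈ 0.28

By Cohen's convention (0.2 small / 0.5 medium / 0.8 large): small effect.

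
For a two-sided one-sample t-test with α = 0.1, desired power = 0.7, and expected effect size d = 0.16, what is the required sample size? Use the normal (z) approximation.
n = 184

Sample size formula (one-sample t-test, normal approximation):
n = ((z_{α/2} + z_β) / d)²

z_{α/2} = 1.645 (for α = 0.1, two-sided)
z_β = 0.524 (for power = 0.7)
d = 0.16

n = ((1.645 + 0.524) / 0.16)²
n = (13.556)²
n ≈ 183.77
Round up to the next whole number: n = 184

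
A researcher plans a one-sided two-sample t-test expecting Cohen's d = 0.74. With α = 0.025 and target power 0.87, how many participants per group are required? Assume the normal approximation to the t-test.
n = 35 per group

Sample size formula (two-sample t-test, normal approximation):
n = 2 · ((z_α + z_β) / d)²

z_α = 1.960 (for α = 0.025, one-sided)
z_β = 1.126 (for power = 0.87)
d = 0.74

n = 2 · ((1.960 + 1.126) / 0.74)²
n = 2 · (4.170)²
n ≈ 34.78
Round up to the next whole number: n = 35 per group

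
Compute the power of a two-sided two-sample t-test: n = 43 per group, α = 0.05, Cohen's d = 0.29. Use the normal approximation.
Power ≈ 0.27

Power calculation (two-sample t-test, normal approximation):
z_β = d · √(n/2) - z_{α/2}
z_β = 0.29 · √(43/2) - 1.960
z_β = 0.29 · 4.637 - 1.960
z_β = -0.615

Power = Φ(z_β) = Φ(-0.615) ≈ 0.269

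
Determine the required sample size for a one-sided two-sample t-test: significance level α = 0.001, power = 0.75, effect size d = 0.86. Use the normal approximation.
n = 39 per group

Sample size formula (two-sample t-test, normal approximation):
n = 2 · ((z_α + z_β) / d)²

z_α = 3.090 (for α = 0.001, one-sided)
z_β = 0.674 (for power = 0.75)
d = 0.86

n = 2 · ((3.090 + 0.674) / 0.86)²
n = 2 · (4.377)²
n ≈ 38.32
Round up to the next whole number: n = 39 per group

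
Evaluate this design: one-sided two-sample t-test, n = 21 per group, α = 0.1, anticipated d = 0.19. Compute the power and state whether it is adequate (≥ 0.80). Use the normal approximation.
Power ≈ 0.25; the study is underpowered (power < 0.80)

Power calculation (two-sample t-test, normal approximation):
z_β = d · √(n/2) - z_α
z_β = 0.19 · √(21/2) - 1.282
z_β = 0.19 · 3.240 - 1.282
z_β = -0.666

Power = Φ(z_β) = Φ(-0.666) ≈ 0.253

Effect size d = 0.19 is very small by Cohen's convention (0.2/0.5/0.8).

Threshold: power ≥ 0.80 is conventionally adequate.
Power ≈ 0.25 → the study is underpowered (power < 0.80).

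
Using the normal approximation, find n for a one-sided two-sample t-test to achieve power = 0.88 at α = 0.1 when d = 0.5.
n = 49 per group

Sample size formula (two-sample t-test, normal approximation):
n = 2 · ((z_α + z_β) / d)²

z_α = 1.282 (for α = 0.1, one-sided)
z_β = 1.175 (for power = 0.88)
d = 0.5

n = 2 · ((1.282 + 1.175) / 0.5)²
n = 2 · (4.914)²
n ≈ 48.29
Round up to the next whole number: n = 49 per group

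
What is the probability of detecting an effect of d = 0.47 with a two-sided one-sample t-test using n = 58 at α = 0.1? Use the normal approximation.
Power ≈ 0.97

Power calculation (one-sample t-test, normal approximation):
z_β = d · √n - z_{α/2}
z_β = 0.47 · √58 - 1.645
z_β = 0.47 · 7.616 - 1.645
z_β = 1.935

Power = Φ(z_β) = Φ(1.935) ≈ 0.973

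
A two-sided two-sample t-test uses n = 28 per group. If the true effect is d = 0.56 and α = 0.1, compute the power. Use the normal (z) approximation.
Power ≈ 0.67

Power calculation (two-sample t-test, normal approximation):
z_β = d · √(n/2) - z_{α/2}
z_β = 0.56 · √(28/2) - 1.645
z_β = 0.56 · 3.742 - 1.645
z_β = 0.450

Power = Φ(z_β) = Φ(0.450) ≈ 0.674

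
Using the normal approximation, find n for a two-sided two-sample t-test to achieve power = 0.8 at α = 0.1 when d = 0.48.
n = 54 per group

Sample size formula (two-sample t-test, normal approximation):
n = 2 · ((z_{α/2} + z_β) / d)²

z_{α/2} = 1.645 (for α = 0.1, two-sided)
z_β = 0.842 (for power = 0.8)
d = 0.48

n = 2 · ((1.645 + 0.842) / 0.48)²
n = 2 · (5.181)²
n ≈ 53.69
Round up to the next whole number: n = 54 per group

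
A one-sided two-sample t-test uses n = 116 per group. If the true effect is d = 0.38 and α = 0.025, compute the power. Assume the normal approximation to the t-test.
Power ≈ 0.82

Power calculation (two-sample t-test, normal approximation):
z_β = d · √(n/2) - z_α
z_β = 0.38 · √(116/2) - 1.960
z_β = 0.38 · 7.616 - 1.960
z_β = 0.934

Power = Φ(z_β) = Φ(0.934) ≈ 0.825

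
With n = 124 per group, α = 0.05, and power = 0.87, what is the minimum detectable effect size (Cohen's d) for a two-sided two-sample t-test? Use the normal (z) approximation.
d ≈ 0.39

Minimum detectable effect (two-sample t-test, normal approximation):
d = (z_{α/2} + z_β) / √(n/2)
d = (1.960 + 1.126) / √(124/2)
d = 3.086 / 7.874
d ≈ 0.39

By Cohen's convention (0.2 small / 0.5 medium / 0.8 large): small effect.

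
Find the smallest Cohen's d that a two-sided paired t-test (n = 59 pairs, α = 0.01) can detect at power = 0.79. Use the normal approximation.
d ≈ 0.44

Minimum detectable effect (paired t-test, normal approximation):
d = (z_{α/2} + z_β) / √n
d = (2.576 + 0.806) / √59
d = 3.382 / 7.681
d ≈ 0.44

By Cohen's convention (0.2 small / 0.5 medium / 0.8 large): small effect.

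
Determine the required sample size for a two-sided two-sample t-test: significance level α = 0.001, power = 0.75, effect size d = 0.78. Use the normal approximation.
n = 52 per group

Sample size formula (two-sample t-test, normal approximation):
n = 2 · ((z_{α/2} + z_β) / d)²

z_{α/2} = 3.291 (for α = 0.001, two-sided)
z_β = 0.674 (for power = 0.75)
d = 0.78

n = 2 · ((3.291 + 0.674) / 0.78)²
n = 2 · (5.083)²
n ≈ 51.67
Round up to the next whole number: n = 52 per group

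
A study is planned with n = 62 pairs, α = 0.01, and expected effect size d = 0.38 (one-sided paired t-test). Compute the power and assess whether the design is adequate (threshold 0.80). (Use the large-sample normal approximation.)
Power ≈ 0.75; the study is underpowered (power < 0.80)

Power calculation (paired t-test, normal approximation):
z_β = d · √n - z_α
z_β = 0.38 · √62 - 2.326
z_β = 0.38 · 7.874 - 2.326
z_β = 0.666

Power = Φ(z_β) = Φ(0.666) ≈ 0.747

Effect size d = 0.38 is small by Cohen's convention (0.2/0.5/0.8).

Threshold: power ≥ 0.80 is conventionally adequate.
Power ≈ 0.75 → the study is underpowered (power < 0.80).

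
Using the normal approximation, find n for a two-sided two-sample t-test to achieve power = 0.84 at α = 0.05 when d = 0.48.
n = 76 per group

Sample size formula (two-sample t-test, normal approximation):
n = 2 · ((z_{α/2} + z_β) / d)²

z_{α/2} = 1.960 (for α = 0.05, two-sided)
z_β = 0.994 (for power = 0.84)
d = 0.48

n = 2 · ((1.960 + 0.994) / 0.48)²
n = 2 · (6.154)²
n ≈ 75.74
Round up to the next whole number: n = 76 per group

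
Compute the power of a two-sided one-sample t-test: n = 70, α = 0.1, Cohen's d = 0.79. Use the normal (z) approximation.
Power ≈ 1.00

Power calculation (one-sample t-test, normal approximation):
z_β = d · √n - z_{α/2}
z_β = 0.79 · √70 - 1.645
z_β = 0.79 · 8.367 - 1.645
z_β = 4.965

Power = Φ(z_β) = Φ(4.965) ≈ 1.000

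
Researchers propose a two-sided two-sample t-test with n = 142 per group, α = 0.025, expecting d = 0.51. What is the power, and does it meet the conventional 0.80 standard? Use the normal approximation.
Power ≈ 0.98; the study is adequately powered (power ≥ 0.80)

Power calculation (two-sample t-test, normal approximation):
z_β = d · √(n/2) - z_{α/2}
z_β = 0.51 · √(142/2) - 2.241
z_β = 0.51 · 8.426 - 2.241
z_β = 2.056

Power = Φ(z_β) = Φ(2.056) ≈ 0.980

Effect size d = 0.51 is medium by Cohen's convention (0.2/0.5/0.8).

Threshold: power ≥ 0.80 is conventionally adequate.
Power ≈ 0.98 → the study is adequately powered (power ≥ 0.80).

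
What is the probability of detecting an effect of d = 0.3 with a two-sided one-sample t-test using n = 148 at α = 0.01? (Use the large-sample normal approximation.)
Power ≈ 0.86

Power calculation (one-sample t-test, normal approximation):
z_β = d · √n - z_{α/2}
z_β = 0.3 · √148 - 2.576
z_β = 0.3 · 12.166 - 2.576
z_β = 1.074

Power = Φ(z_β) = Φ(1.074) ≈ 0.859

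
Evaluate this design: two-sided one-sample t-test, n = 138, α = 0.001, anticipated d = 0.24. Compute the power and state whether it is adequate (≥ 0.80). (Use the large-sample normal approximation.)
Power ≈ 0.32; the study is underpowered (power < 0.80)

Power calculation (one-sample t-test, normal approximation):
z_β = d · √n - z_{α/2}
z_β = 0.24 · √138 - 3.291
z_β = 0.24 · 11.747 - 3.291
z_β = -0.471

Power = Φ(z_β) = Φ(-0.471) ≈ 0.319

Effect size d = 0.24 is small by Cohen's convention (0.2/0.5/0.8).

Threshold: power ≥ 0.80 is conventionally adequate.
Power ≈ 0.32 → the study is underpowered (power < 0.80).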